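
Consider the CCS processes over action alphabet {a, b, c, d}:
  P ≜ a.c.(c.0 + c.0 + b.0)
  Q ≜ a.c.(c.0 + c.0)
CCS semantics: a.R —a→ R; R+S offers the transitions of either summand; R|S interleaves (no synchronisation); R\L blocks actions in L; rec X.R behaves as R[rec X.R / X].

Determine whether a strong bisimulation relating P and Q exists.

NO

P's transition system — 4 states:
  m0 = a.c.(c.0 + c.0 + b.0) ⊢ =a=> m1
  m1 = c.(c.0 + c.0 + b.0) ⊢ =c=> m2
  m2 = c.0 + c.0 + b.0 ⊢ =b=> m3, =c=> m3
  m3 = 0 ⊢ deadlocked
Q's transition system — 4 states:
  n0 = a.c.(c.0 + c.0) ⊢ =a=> n1
  n1 = c.(c.0 + c.0) ⊢ =c=> n2
  n2 = c.0 + c.0 ⊢ =c=> n3
  n3 = 0 ⊢ deadlocked
Coarsest stable partition (strong bisimilarity classes):
  B0 = {m0}
  B1 = {m1}
  B2 = {m2}
  B3 = {m3, n3}
  B4 = {n0}
  B5 = {n1}
  B6 = {n2}
m0 ∈ B0, n0 ∈ B4 → different blocks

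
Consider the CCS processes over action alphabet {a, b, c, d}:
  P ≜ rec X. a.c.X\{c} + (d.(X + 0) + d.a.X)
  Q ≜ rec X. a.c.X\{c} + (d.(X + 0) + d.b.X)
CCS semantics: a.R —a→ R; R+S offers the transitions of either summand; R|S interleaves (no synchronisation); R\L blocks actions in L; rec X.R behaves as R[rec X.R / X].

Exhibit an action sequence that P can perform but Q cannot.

daa

P's transition system — 8 states:
  p0 = rec X. a.c.X\{c} + (d.(X + 0) + d.a.X) ⊢ =a=> p1, =d=> p2, =d=> p3
  p1 = c.(rec X. a.c.X\{c} + (d.(X + 0) + d.a.X))\{c} ⊢ =c=> p4
  p2 = (rec X. a.c.X\{c} + (d.(X + 0) + d.a.X)) + 0 ⊢ =a=> p1, =d=> p2, =d=> p3
  p3 = a.(rec X. a.c.X\{c} + (d.(X + 0) + d.a.X)) ⊢ =a=> p0
  p4 = (rec X. a.c.X\{c} + (d.(X + 0) + d.a.X))\{c} ⊢ =a=> p5, =d=> p6, =d=> p7
  p5 = (c.(rec X. a.c.X\{c} + (d.(X + 0) + d.a.X))\{c})\{c} ⊢ (no moves)
  p6 = ((rec X. a.c.X\{c} + (d.(X + 0) + d.a.X)) + 0)\{c} ⊢ =a=> p5, =d=> p6, =d=> p7
  p7 = (a.(rec X. a.c.X\{c} + (d.(X + 0) + d.a.X)))\{c} ⊢ =a=> p4
Q's transition system — 8 states:
  q0 = rec X. a.c.X\{c} + (d.(X + 0) + d.b.X) ⊢ =a=> q1, =d=> q2, =d=> q3
  q1 = c.(rec X. a.c.X\{c} + (d.(X + 0) + d.b.X))\{c} ⊢ =c=> q4
  q2 = (rec X. a.c.X\{c} + (d.(X + 0) + d.b.X)) + 0 ⊢ =a=> q1, =d=> q2, =d=> q3
  q3 = b.(rec X. a.c.X\{c} + (d.(X + 0) + d.b.X)) ⊢ =b=> q0
  q4 = (rec X. a.c.X\{c} + (d.(X + 0) + d.b.X))\{c} ⊢ =a=> q5, =d=> q6, =d=> q7
  q5 = (c.(rec X. a.c.X\{c} + (d.(X + 0) + d.b.X))\{c})\{c} ⊢ (no moves)
  q6 = ((rec X. a.c.X\{c} + (d.(X + 0) + d.b.X)) + 0)\{c} ⊢ =a=> q5, =d=> q6, =d=> q7
  q7 = (b.(rec X. a.c.X\{c} + (d.(X + 0) + d.b.X)))\{c} ⊢ =b=> q4
Trace ⟨daa⟩ through P, begin at {p0}:
  after d @ step 1: {p2, p3}
  after a @ step 2: {p0, p1}
  after a @ step 3: {p1}
  P completes σ.
Trace ⟨daa⟩ through Q, begin at {q0}:
  after d @ step 1: {q2, q3}
  after a @ step 2: {q1}
  after a @ step 3: ∅  — Q cannot continue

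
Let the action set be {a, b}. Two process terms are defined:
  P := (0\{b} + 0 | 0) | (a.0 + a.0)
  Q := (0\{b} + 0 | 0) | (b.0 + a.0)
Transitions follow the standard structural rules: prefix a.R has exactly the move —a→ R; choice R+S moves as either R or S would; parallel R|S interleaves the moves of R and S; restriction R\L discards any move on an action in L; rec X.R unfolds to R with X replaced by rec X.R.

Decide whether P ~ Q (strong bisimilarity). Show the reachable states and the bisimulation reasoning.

P ≁ Q

Reachable graph of P (2 states):
  p0 = (0\{b} + 0 | 0) | (a.0 + a.0) | ··a··> p1
  p1 = (0\{b} + 0 | 0) | 0 | deadlocked
Reachable graph of Q (2 states):
  q0 = (0\{b} + 0 | 0) | (b.0 + a.0) | ··a··> q1, ··b··> q1
  q1 = (0\{b} + 0 | 0) | 0 | deadlocked
Partition-refinement fixed point:
  B0 = {p0}
  B1 = {p1, q1}
  B2 = {q0}
p0 ∈ B0, q0 ∈ B2 → different blocks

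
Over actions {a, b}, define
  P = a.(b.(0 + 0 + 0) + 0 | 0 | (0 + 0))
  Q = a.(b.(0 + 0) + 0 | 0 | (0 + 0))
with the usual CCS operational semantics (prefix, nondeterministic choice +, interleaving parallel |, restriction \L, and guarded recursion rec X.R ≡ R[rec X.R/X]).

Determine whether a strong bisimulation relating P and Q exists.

bisimilar

LTS(P): 3 reachable states
  u0 = a.(b.(0 + 0 + 0) + 0 | 0 | (0 + 0)) :: =a=> u1
  u1 = b.(0 + 0 + 0) + 0 | 0 | (0 + 0) :: =b=> u2
  u2 = 0 + 0 + 0 :: ·
LTS(Q): 3 reachable states
  v0 = a.(b.(0 + 0) + 0 | 0 | (0 + 0)) :: =a=> v1
  v1 = b.(0 + 0) + 0 | 0 | (0 + 0) :: =b=> v2
  v2 = 0 + 0 :: ·
Coarsest stable partition (strong bisimilarity classes):
  B0 = {u0, v0}
  B1 = {u1, v1}
  B2 = {u2, v2}
u0 ∈ B0, v0 ∈ B0 → same block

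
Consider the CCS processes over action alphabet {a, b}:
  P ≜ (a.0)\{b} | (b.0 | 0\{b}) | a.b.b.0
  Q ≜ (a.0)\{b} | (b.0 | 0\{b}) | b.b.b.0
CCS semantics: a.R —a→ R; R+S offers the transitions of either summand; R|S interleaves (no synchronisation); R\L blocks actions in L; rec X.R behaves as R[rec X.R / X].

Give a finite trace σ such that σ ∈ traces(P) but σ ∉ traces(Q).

aa

P's transition system — 16 states:
  u0 = (a.0)\{b} | (b.0 | 0\{b}) | a.b.b.0 has moves —a→ u1, —a→ u2, —b→ u3
  u1 = (a.0)\{b} | (b.0 | 0\{b}) | b.b.0 has moves —a→ u4, —b→ u5, —b→ u6
  u2 = 0\{b} | (b.0 | 0\{b}) | a.b.b.0 has moves —a→ u4, —b→ u7
  u3 = (a.0)\{b} | (0 | 0\{b}) | a.b.b.0 has moves —a→ u5, —a→ u7
  u4 = 0\{b} | (b.0 | 0\{b}) | b.b.0 has moves —b→ u8, —b→ u9
  u5 = (a.0)\{b} | (0 | 0\{b}) | b.b.0 has moves —a→ u8, —b→ u10
  u6 = (a.0)\{b} | (b.0 | 0\{b}) | b.0 has moves —a→ u9, —b→ u10, —b→ u11
  u7 = 0\{b} | (0 | 0\{b}) | a.b.b.0 has moves —a→ u8
  u8 = 0\{b} | (0 | 0\{b}) | b.b.0 has moves —b→ u12
  u9 = 0\{b} | (b.0 | 0\{b}) | b.0 has moves —b→ u12, —b→ u13
  u10 = (a.0)\{b} | (0 | 0\{b}) | b.0 has moves —a→ u12, —b→ u14
  u11 = (a.0)\{b} | (b.0 | 0\{b}) | 0 has moves —a→ u13, —b→ u14
  u12 = 0\{b} | (0 | 0\{b}) | b.0 has moves —b→ u15
  u13 = 0\{b} | (b.0 | 0\{b}) | 0 has moves —b→ u15
  u14 = (a.0)\{b} | (0 | 0\{b}) | 0 has moves —a→ u15
  u15 = 0\{b} | (0 | 0\{b}) | 0 has moves deadlocked
Q's transition system — 16 states:
  v0 = (a.0)\{b} | (b.0 | 0\{b}) | b.b.b.0 has moves —a→ v1, —b→ v2, —b→ v3
  v1 = 0\{b} | (b.0 | 0\{b}) | b.b.b.0 has moves —b→ v4, —b→ v5
  v2 = (a.0)\{b} | (0 | 0\{b}) | b.b.b.0 has moves —a→ v4, —b→ v6
  v3 = (a.0)\{b} | (b.0 | 0\{b}) | b.b.0 has moves —a→ v5, —b→ v6, —b→ v7
  v4 = 0\{b} | (0 | 0\{b}) | b.b.b.0 has moves —b→ v8
  v5 = 0\{b} | (b.0 | 0\{b}) | b.b.0 has moves —b→ v8, —b→ v9
  v6 = (a.0)\{b} | (0 | 0\{b}) | b.b.0 has moves —a→ v8, —b→ v10
  v7 = (a.0)\{b} | (b.0 | 0\{b}) | b.0 has moves —a→ v9, —b→ v10, —b→ v11
  v8 = 0\{b} | (0 | 0\{b}) | b.b.0 has moves —b→ v12
  v9 = 0\{b} | (b.0 | 0\{b}) | b.0 has moves —b→ v12, —b→ v13
  v10 = (a.0)\{b} | (0 | 0\{b}) | b.0 has moves —a→ v12, —b→ v14
  v11 = (a.0)\{b} | (b.0 | 0\{b}) | 0 has moves —a→ v13, —b→ v14
  v12 = 0\{b} | (0 | 0\{b}) | b.0 has moves —b→ v15
  v13 = 0\{b} | (b.0 | 0\{b}) | 0 has moves —b→ v15
  v14 = (a.0)\{b} | (0 | 0\{b}) | 0 has moves —a→ v15
  v15 = 0\{b} | (0 | 0\{b}) | 0 has moves deadlocked
Trace ⟨aa⟩ through P, begin at {u0}:
  [1] a ⇒ {u1, u2}
  [2] a ⇒ {u4}
  ✓ P
Trace ⟨aa⟩ through Q, begin at {v0}:
  [1] a ⇒ {v1}
  [2] a ⇒ ∅  — Q cannot continue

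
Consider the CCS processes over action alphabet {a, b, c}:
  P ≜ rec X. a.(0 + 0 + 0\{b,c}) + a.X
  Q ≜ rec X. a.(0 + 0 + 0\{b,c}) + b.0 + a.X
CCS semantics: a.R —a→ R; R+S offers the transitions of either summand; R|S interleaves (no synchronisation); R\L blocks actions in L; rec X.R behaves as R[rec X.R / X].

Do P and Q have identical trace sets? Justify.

NO — witness ⟨b⟩

LTS(P): 2 reachable states
  m0 = rec X. a.(0 + 0 + 0\{b,c}) + a.X has moves =a=> m0, =a=> m1
  m1 = 0 + 0 + 0\{b,c} has moves (no moves)
LTS(Q): 3 reachable states
  n0 = rec X. a.(0 + 0 + 0\{b,c}) + b.0 + a.X has moves =a=> n0, =a=> n1, =b=> n2
  n1 = 0 + 0 + 0\{b,c} has moves (no moves)
  n2 = 0 has moves (no moves)
Run σ = ⟨b⟩ on Q: start {n0}
  step 1 (b): {n2}
  Q completes σ.
Run σ = ⟨b⟩ on P: start {m0}
  step 1 (b): ∅  — P cannot continue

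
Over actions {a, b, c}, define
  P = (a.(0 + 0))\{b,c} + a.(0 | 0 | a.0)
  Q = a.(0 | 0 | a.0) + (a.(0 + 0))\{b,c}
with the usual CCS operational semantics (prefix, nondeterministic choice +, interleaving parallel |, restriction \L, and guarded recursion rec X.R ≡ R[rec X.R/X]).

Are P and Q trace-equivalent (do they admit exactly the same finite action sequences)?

traces(P) = traces(Q)

Reachable graph of P (4 states):
  p0 = (a.(0 + 0))\{b,c} + a.(0 | 0 | a.0) has moves --a--▸ p1, --a--▸ p2
  p1 = (0 + 0)\{b,c} has moves deadlocked
  p2 = 0 | 0 | a.0 has moves --a--▸ p3
  p3 = 0 | 0 | 0 has moves deadlocked
Reachable graph of Q (4 states):
  q0 = a.(0 | 0 | a.0) + (a.(0 + 0))\{b,c} has moves --a--▸ q1, --a--▸ q2
  q1 = (0 + 0)\{b,c} has moves deadlocked
  q2 = 0 | 0 | a.0 has moves --a--▸ q3
  q3 = 0 | 0 | 0 has moves deadlocked
Partition-refinement fixed point:
  B0 = {p0, q0}
  B1 = {p1, p3, q1, q3}
  B2 = {p2, q2}
p0 ∈ B0, q0 ∈ B0 → same block
Bisimilar ⇒ trace-equivalent.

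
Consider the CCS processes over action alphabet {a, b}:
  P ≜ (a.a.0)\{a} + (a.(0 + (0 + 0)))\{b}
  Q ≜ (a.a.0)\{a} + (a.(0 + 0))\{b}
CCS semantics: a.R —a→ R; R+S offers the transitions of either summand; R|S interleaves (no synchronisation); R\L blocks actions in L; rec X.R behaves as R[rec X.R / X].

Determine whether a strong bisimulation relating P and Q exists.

LTS(P): 2 reachable states
  m0 = (a.a.0)\{a} + (a.(0 + (0 + 0)))\{b} :: —a→ m1
  m1 = (0 + (0 + 0))\{b} :: stopped
LTS(Q): 2 reachable states
  n0 = (a.a.0)\{a} + (a.(0 + 0))\{b} :: —a→ n1
  n1 = (0 + 0)\{b} :: stopped
Bisimilarity quotient blocks:
  B0 = {m0, n0}
  B1 = {m1, n1}
m0 ∈ B0, n0 ∈ B0 → same block

P ~ Q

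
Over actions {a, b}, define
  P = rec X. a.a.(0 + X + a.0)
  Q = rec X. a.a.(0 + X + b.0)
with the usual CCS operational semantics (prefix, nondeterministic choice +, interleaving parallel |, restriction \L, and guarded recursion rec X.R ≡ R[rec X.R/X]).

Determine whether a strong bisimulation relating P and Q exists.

NO

P's transition system — 4 states:
  p0 = rec X. a.a.(0 + X + a.0) has moves =a=> p1
  p1 = a.(0 + (rec X. a.a.(0 + X + a.0)) + a.0) has moves =a=> p2
  p2 = 0 + (rec X. a.a.(0 + X + a.0)) + a.0 has moves =a=> p1, =a=> p3
  p3 = 0 has moves (no moves)
Q's transition system — 4 states:
  q0 = rec X. a.a.(0 + X + b.0) has moves =a=> q1
  q1 = a.(0 + (rec X. a.a.(0 + X + b.0)) + b.0) has moves =a=> q2
  q2 = 0 + (rec X. a.a.(0 + X + b.0)) + b.0 has moves =a=> q1, =b=> q3
  q3 = 0 has moves (no moves)
Coarsest stable partition (strong bisimilarity classes):
  B0 = {p0}
  B1 = {p1}
  B2 = {p2}
  B3 = {p3, q3}
  B4 = {q0}
  B5 = {q1}
  B6 = {q2}
p0 ∈ B0, q0 ∈ B4 → different blocks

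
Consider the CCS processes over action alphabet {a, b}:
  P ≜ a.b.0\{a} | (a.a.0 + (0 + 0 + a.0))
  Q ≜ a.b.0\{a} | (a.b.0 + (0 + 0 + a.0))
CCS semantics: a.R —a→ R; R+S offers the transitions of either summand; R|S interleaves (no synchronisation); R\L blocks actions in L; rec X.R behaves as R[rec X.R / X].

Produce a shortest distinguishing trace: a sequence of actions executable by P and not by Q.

Reachable graph of P (9 states):
  p0 = a.b.0\{a} | (a.a.0 + (0 + 0 + a.0)) :: -a-> p1, -a-> p2, -a-> p3
  p1 = a.b.0\{a} | 0 :: -a-> p4
  p2 = a.b.0\{a} | a.0 :: -a-> p1, -a-> p5
  p3 = b.0\{a} | (a.a.0 + (0 + 0 + a.0)) :: -a-> p4, -a-> p5, -b-> p6
  p4 = b.0\{a} | 0 :: -b-> p7
  p5 = b.0\{a} | a.0 :: -a-> p4, -b-> p8
  p6 = 0\{a} | (a.a.0 + (0 + 0 + a.0)) :: -a-> p7, -a-> p8
  p7 = 0\{a} | 0 :: stopped
  p8 = 0\{a} | a.0 :: -a-> p7
Reachable graph of Q (9 states):
  q0 = a.b.0\{a} | (a.b.0 + (0 + 0 + a.0)) :: -a-> q1, -a-> q2, -a-> q3
  q1 = a.b.0\{a} | 0 :: -a-> q4
  q2 = a.b.0\{a} | b.0 :: -a-> q5, -b-> q1
  q3 = b.0\{a} | (a.b.0 + (0 + 0 + a.0)) :: -a-> q4, -a-> q5, -b-> q6
  q4 = b.0\{a} | 0 :: -b-> q7
  q5 = b.0\{a} | b.0 :: -b-> q4, -b-> q8
  q6 = 0\{a} | (a.b.0 + (0 + 0 + a.0)) :: -a-> q7, -a-> q8
  q7 = 0\{a} | 0 :: stopped
  q8 = 0\{a} | b.0 :: -b-> q7
Executing aaa from P (initial set {p0}):
  [1] a ⇒ {p1, p2, p3}
  [2] a ⇒ {p1, p4, p5}
  [3] a ⇒ {p4}
  ✓ P
Executing aaa from Q (initial set {q0}):
  [1] a ⇒ {q1, q2, q3}
  [2] a ⇒ {q4, q5}
  [3] a ⇒ ∅ (Q stuck)

aaa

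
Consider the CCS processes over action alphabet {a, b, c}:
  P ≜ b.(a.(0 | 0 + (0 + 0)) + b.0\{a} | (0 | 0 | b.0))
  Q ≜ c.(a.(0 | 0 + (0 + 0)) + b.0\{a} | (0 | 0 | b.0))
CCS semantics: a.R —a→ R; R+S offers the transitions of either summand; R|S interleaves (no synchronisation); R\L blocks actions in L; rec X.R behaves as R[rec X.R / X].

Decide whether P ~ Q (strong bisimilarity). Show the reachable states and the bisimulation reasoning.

Reachable graph of P (6 states):
  p0 = b.(a.(0 | 0 + (0 + 0)) + b.0\{a} | (0 | 0 | b.0)) has moves -b-> p1
  p1 = a.(0 | 0 + (0 + 0)) + b.0\{a} | (0 | 0 | b.0) has moves -a-> p2, -b-> p3, -b-> p4
  p2 = 0 | 0 + (0 + 0) has moves ·
  p3 = 0\{a} | (0 | 0 | b.0) has moves -b-> p5
  p4 = b.0\{a} | (0 | 0 | 0) has moves -b-> p5
  p5 = 0\{a} | (0 | 0 | 0) has moves ·
Reachable graph of Q (6 states):
  q0 = c.(a.(0 | 0 + (0 + 0)) + b.0\{a} | (0 | 0 | b.0)) has moves -c-> q1
  q1 = a.(0 | 0 + (0 + 0)) + b.0\{a} | (0 | 0 | b.0) has moves -a-> q2, -b-> q3, -b-> q4
  q2 = 0 | 0 + (0 + 0) has moves ·
  q3 = 0\{a} | (0 | 0 | b.0) has moves -b-> q5
  q4 = b.0\{a} | (0 | 0 | 0) has moves -b-> q5
  q5 = 0\{a} | (0 | 0 | 0) has moves ·
Bisimilarity quotient blocks:
  B0 = {p0}
  B1 = {p1, q1}
  B2 = {p2, p5, q2, q5}
  B3 = {p3, p4, q3, q4}
  B4 = {q0}
p0 ∈ B0, q0 ∈ B4 → different blocks

not bisimilar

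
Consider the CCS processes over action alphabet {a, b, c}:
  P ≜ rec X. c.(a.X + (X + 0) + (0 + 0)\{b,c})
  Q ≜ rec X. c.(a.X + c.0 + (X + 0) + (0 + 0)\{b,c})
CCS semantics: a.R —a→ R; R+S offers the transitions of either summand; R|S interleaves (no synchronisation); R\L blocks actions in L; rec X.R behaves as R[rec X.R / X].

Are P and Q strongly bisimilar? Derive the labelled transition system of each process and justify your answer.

P ≁ Q

LTS(P): 2 reachable states
  u0 = rec X. c.(a.X + (X + 0) + (0 + 0)\{b,c}) ⊢ =c=> u1
  u1 = a.(rec X. c.(a.X + (X + 0) + (0 + 0)\{b,c})) + ((rec X. c.(a.X + (X + 0) + (0 + 0)\{b,c})) + 0) + (0 + 0)\{b,c} ⊢ =a=> u0, =c=> u1
LTS(Q): 3 reachable states
  v0 = rec X. c.(a.X + c.0 + (X + 0) + (0 + 0)\{b,c}) ⊢ =c=> v1
  v1 = a.(rec X. c.(a.X + c.0 + (X + 0) + (0 + 0)\{b,c})) + c.0 + ((rec X. c.(a.X + c.0 + (X + 0) + (0 + 0)\{b,c})) + 0) + (0 + 0)\{b,c} ⊢ =a=> v0, =c=> v1, =c=> v2
  v2 = 0 ⊢ (no moves)
Coarsest stable partition (strong bisimilarity classes):
  B0 = {u0}
  B1 = {u1}
  B2 = {v0}
  B3 = {v1}
  B4 = {v2}
u0 ∈ B0, v0 ∈ B2 → different blocks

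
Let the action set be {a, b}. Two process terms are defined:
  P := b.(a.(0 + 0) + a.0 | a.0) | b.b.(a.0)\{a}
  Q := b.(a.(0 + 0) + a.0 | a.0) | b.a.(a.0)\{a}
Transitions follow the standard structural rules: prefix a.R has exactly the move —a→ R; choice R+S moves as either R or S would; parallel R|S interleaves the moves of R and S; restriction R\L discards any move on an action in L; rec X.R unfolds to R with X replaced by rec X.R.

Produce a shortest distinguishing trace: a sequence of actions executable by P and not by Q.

P's transition system — 18 states:
  s0 = b.(a.(0 + 0) + a.0 | a.0) | b.b.(a.0)\{a} :: ··b··> s1, ··b··> s2
  s1 = (a.(0 + 0) + a.0 | a.0) | b.b.(a.0)\{a} :: ··a··> s3, ··a··> s4, ··a··> s5, ··b··> s6
  s2 = b.(a.(0 + 0) + a.0 | a.0) | b.(a.0)\{a} :: ··b··> s6, ··b··> s7
  s3 = (0 + 0) | b.b.(a.0)\{a} :: ··b··> s8
  s4 = 0 | a.0 | b.b.(a.0)\{a} :: ··a··> s9, ··b··> s10
  s5 = a.0 | 0 | b.b.(a.0)\{a} :: ··a··> s9, ··b··> s11
  s6 = (a.(0 + 0) + a.0 | a.0) | b.(a.0)\{a} :: ··a··> s10, ··a··> s11, ··a··> s8, ··b··> s12
  s7 = b.(a.(0 + 0) + a.0 | a.0) | (a.0)\{a} :: ··b··> s12
  s8 = (0 + 0) | b.(a.0)\{a} :: ··b··> s13
  s9 = 0 | 0 | b.b.(a.0)\{a} :: ··b··> s14
  s10 = 0 | a.0 | b.(a.0)\{a} :: ··a··> s14, ··b··> s15
  s11 = a.0 | 0 | b.(a.0)\{a} :: ··a··> s14, ··b··> s16
  s12 = (a.(0 + 0) + a.0 | a.0) | (a.0)\{a} :: ··a··> s13, ··a··> s15, ··a··> s16
  s13 = (0 + 0) | (a.0)\{a} :: ·
  s14 = 0 | 0 | b.(a.0)\{a} :: ··b··> s17
  s15 = 0 | a.0 | (a.0)\{a} :: ··a··> s17
  s16 = a.0 | 0 | (a.0)\{a} :: ··a··> s17
  s17 = 0 | 0 | (a.0)\{a} :: ·
Q's transition system — 18 states:
  t0 = b.(a.(0 + 0) + a.0 | a.0) | b.a.(a.0)\{a} :: ··b··> t1, ··b··> t2
  t1 = (a.(0 + 0) + a.0 | a.0) | b.a.(a.0)\{a} :: ··a··> t3, ··a··> t4, ··a··> t5, ··b··> t6
  t2 = b.(a.(0 + 0) + a.0 | a.0) | a.(a.0)\{a} :: ··a··> t7, ··b··> t6
  t3 = (0 + 0) | b.a.(a.0)\{a} :: ··b··> t8
  t4 = 0 | a.0 | b.a.(a.0)\{a} :: ··a··> t9, ··b··> t10
  t5 = a.0 | 0 | b.a.(a.0)\{a} :: ··a··> t9, ··b··> t11
  t6 = (a.(0 + 0) + a.0 | a.0) | a.(a.0)\{a} :: ··a··> t10, ··a··> t11, ··a··> t12, ··a··> t8
  t7 = b.(a.(0 + 0) + a.0 | a.0) | (a.0)\{a} :: ··b··> t12
  t8 = (0 + 0) | a.(a.0)\{a} :: ··a··> t13
  t9 = 0 | 0 | b.a.(a.0)\{a} :: ··b··> t14
  t10 = 0 | a.0 | a.(a.0)\{a} :: ··a··> t14, ··a··> t15
  t11 = a.0 | 0 | a.(a.0)\{a} :: ··a··> t14, ··a··> t16
  t12 = (a.(0 + 0) + a.0 | a.0) | (a.0)\{a} :: ··a··> t13, ··a··> t15, ··a··> t16
  t13 = (0 + 0) | (a.0)\{a} :: ·
  t14 = 0 | 0 | a.(a.0)\{a} :: ··a··> t17
  t15 = 0 | a.0 | (a.0)\{a} :: ··a··> t17
  t16 = a.0 | 0 | (a.0)\{a} :: ··a··> t17
  t17 = 0 | 0 | (a.0)\{a} :: ·
Trace ⟨bbb⟩ through P, begin at {s0}:
  [1] b ⇒ {s1, s2}
  [2] b ⇒ {s6, s7}
  [3] b ⇒ {s12}
  P completes σ.
Trace ⟨bbb⟩ through Q, begin at {t0}:
  [1] b ⇒ {t1, t2}
  [2] b ⇒ {t6}
  [3] b ⇒ ∅  — Q cannot continue

bbb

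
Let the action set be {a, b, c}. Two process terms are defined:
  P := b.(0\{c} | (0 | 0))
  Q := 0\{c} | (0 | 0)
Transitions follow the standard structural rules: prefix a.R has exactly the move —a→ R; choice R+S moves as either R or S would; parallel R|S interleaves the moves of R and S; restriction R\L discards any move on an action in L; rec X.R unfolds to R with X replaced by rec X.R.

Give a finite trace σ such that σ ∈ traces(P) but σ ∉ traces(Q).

b

Reachable graph of P (2 states):
  m0 = b.(0\{c} | (0 | 0)) ⊢ —b→ m1
  m1 = 0\{c} | (0 | 0) ⊢ deadlocked
Reachable graph of Q (1 states):
  n0 = 0\{c} | (0 | 0) ⊢ deadlocked
Run σ = ⟨b⟩ on P: start {m0}
  [1] b ⇒ {m1}
  — P admits the full trace.
Run σ = ⟨b⟩ on Q: start {n0}
  [1] b ⇒ no successor for Q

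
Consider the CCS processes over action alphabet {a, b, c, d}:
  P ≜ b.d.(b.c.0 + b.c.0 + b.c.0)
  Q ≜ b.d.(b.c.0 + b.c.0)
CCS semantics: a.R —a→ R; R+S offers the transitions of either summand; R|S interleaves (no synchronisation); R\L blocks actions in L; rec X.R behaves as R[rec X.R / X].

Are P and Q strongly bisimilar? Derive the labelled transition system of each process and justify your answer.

P ~ Q

Reachable graph of P (5 states):
  s0 = b.d.(b.c.0 + b.c.0 + b.c.0) | -b-> s1
  s1 = d.(b.c.0 + b.c.0 + b.c.0) | -d-> s2
  s2 = b.c.0 + b.c.0 + b.c.0 | -b-> s3
  s3 = c.0 | -c-> s4
  s4 = 0 | ∅
Reachable graph of Q (5 states):
  t0 = b.d.(b.c.0 + b.c.0) | -b-> t1
  t1 = d.(b.c.0 + b.c.0) | -d-> t2
  t2 = b.c.0 + b.c.0 | -b-> t3
  t3 = c.0 | -c-> t4
  t4 = 0 | ∅
Coarsest stable partition (strong bisimilarity classes):
  B0 = {s0, t0}
  B1 = {s1, t1}
  B2 = {s2, t2}
  B3 = {s3, t3}
  B4 = {s4, t4}
s0 ∈ B0, t0 ∈ B0 → same block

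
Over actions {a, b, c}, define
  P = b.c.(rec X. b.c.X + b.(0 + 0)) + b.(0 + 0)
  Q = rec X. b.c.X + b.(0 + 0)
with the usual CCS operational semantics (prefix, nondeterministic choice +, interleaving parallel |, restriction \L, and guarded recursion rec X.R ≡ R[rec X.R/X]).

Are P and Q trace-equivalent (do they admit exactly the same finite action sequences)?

trace-equivalent

Reachable graph of P (4 states):
  m0 = b.c.(rec X. b.c.X + b.(0 + 0)) + b.(0 + 0) → =b=> m1, =b=> m2
  m1 = 0 + 0 → deadlocked
  m2 = c.(rec X. b.c.X + b.(0 + 0)) → =c=> m3
  m3 = rec X. b.c.X + b.(0 + 0) → =b=> m1, =b=> m2
Reachable graph of Q (3 states):
  n0 = rec X. b.c.X + b.(0 + 0) → =b=> n1, =b=> n2
  n1 = 0 + 0 → deadlocked
  n2 = c.(rec X. b.c.X + b.(0 + 0)) → =c=> n0
Bisimilarity quotient blocks:
  B0 = {m0, m3, n0}
  B1 = {m2, n2}
  B2 = {m1, n1}
m0 ∈ B0, n0 ∈ B0 → same block
Bisimilar ⇒ trace-equivalent.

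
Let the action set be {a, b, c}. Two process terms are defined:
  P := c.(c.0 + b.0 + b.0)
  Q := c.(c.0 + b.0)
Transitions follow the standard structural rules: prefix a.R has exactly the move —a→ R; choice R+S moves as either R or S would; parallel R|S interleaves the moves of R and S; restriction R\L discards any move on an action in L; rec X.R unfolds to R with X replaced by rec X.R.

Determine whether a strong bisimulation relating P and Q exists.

P's transition system — 3 states:
  s0 = c.(c.0 + b.0 + b.0) | =c=> s1
  s1 = c.0 + b.0 + b.0 | =b=> s2, =c=> s2
  s2 = 0 | ·
Q's transition system — 3 states:
  t0 = c.(c.0 + b.0) | =c=> t1
  t1 = c.0 + b.0 | =b=> t2, =c=> t2
  t2 = 0 | ·
Coarsest stable partition (strong bisimilarity classes):
  B0 = {s0, t0}
  B1 = {s1, t1}
  B2 = {s2, t2}
s0 ∈ B0, t0 ∈ B0 → same block

YES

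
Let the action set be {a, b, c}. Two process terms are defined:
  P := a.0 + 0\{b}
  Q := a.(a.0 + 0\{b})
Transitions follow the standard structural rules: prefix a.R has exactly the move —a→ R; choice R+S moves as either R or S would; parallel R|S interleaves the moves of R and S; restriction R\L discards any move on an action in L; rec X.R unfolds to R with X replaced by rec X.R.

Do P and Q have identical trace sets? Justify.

NO — witness ⟨aa⟩

Reachable graph of P (2 states):
  u0 = a.0 + 0\{b} | =a=> u1
  u1 = 0 | ∅
Reachable graph of Q (3 states):
  v0 = a.(a.0 + 0\{b}) | =a=> v1
  v1 = a.0 + 0\{b} | =a=> v2
  v2 = 0 | ∅
Executing aa from Q (initial set {v0}):
  after a @ step 1: {v1}
  after a @ step 2: {v2}
  ✓ Q
Executing aa from P (initial set {u0}):
  after a @ step 1: {u1}
  after a @ step 2: no successor for P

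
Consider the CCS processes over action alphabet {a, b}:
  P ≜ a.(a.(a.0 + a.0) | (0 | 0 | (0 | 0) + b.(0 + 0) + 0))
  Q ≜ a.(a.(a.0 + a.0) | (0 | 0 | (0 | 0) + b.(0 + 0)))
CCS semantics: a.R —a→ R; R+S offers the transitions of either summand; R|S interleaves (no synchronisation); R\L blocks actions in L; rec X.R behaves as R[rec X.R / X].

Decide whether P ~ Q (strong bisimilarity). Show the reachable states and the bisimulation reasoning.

YES

P's transition system — 7 states:
  p0 = a.(a.(a.0 + a.0) | (0 | 0 | (0 | 0) + b.(0 + 0) + 0)) has moves =a=> p1
  p1 = a.(a.0 + a.0) | (0 | 0 | (0 | 0) + b.(0 + 0) + 0) has moves =a=> p2, =b=> p3
  p2 = (a.0 + a.0) | (0 | 0 | (0 | 0) + b.(0 + 0) + 0) has moves =a=> p4, =b=> p5
  p3 = a.(a.0 + a.0) | (0 + 0) has moves =a=> p5
  p4 = 0 | (0 | 0 | (0 | 0) + b.(0 + 0) + 0) has moves =b=> p6
  p5 = (a.0 + a.0) | (0 + 0) has moves =a=> p6
  p6 = 0 | (0 + 0) has moves deadlocked
Q's transition system — 7 states:
  q0 = a.(a.(a.0 + a.0) | (0 | 0 | (0 | 0) + b.(0 + 0))) has moves =a=> q1
  q1 = a.(a.0 + a.0) | (0 | 0 | (0 | 0) + b.(0 + 0)) has moves =a=> q2, =b=> q3
  q2 = (a.0 + a.0) | (0 | 0 | (0 | 0) + b.(0 + 0)) has moves =a=> q4, =b=> q5
  q3 = a.(a.0 + a.0) | (0 + 0) has moves =a=> q5
  q4 = 0 | (0 | 0 | (0 | 0) + b.(0 + 0)) has moves =b=> q6
  q5 = (a.0 + a.0) | (0 + 0) has moves =a=> q6
  q6 = 0 | (0 + 0) has moves deadlocked
Partition-refinement fixed point:
  B0 = {p0, q0}
  B1 = {p1, q1}
  B2 = {p2, q2}
  B3 = {p4, q4}
  B4 = {p6, q6}
  B5 = {p5, q5}
  B6 = {p3, q3}
p0 ∈ B0, q0 ∈ B0 → same block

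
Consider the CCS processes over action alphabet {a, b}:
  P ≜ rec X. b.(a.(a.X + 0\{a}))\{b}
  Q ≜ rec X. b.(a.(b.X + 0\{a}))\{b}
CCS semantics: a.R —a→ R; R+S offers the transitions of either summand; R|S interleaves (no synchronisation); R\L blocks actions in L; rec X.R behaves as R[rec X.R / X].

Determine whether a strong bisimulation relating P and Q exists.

Reachable graph of P (4 states):
  s0 = rec X. b.(a.(a.X + 0\{a}))\{b} → =b=> s1
  s1 = (a.(a.(rec X. b.(a.(a.X + 0\{a}))\{b}) + 0\{a}))\{b} → =a=> s2
  s2 = (a.(rec X. b.(a.(a.X + 0\{a}))\{b}) + 0\{a})\{b} → =a=> s3
  s3 = (rec X. b.(a.(a.X + 0\{a}))\{b})\{b} → stopped
Reachable graph of Q (3 states):
  t0 = rec X. b.(a.(b.X + 0\{a}))\{b} → =b=> t1
  t1 = (a.(b.(rec X. b.(a.(b.X + 0\{a}))\{b}) + 0\{a}))\{b} → =a=> t2
  t2 = (b.(rec X. b.(a.(b.X + 0\{a}))\{b}) + 0\{a})\{b} → stopped
Partition-refinement fixed point:
  B0 = {s0}
  B1 = {s1}
  B2 = {s2, t1}
  B3 = {s3, t2}
  B4 = {t0}
s0 ∈ B0, t0 ∈ B4 → different blocks

NO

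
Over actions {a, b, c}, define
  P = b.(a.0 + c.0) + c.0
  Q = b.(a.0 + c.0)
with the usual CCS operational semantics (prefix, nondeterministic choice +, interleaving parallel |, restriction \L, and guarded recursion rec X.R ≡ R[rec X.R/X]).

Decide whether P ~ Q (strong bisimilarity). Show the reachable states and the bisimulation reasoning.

NO

Reachable graph of P (3 states):
  p0 = b.(a.0 + c.0) + c.0 has moves --b--▸ p1, --c--▸ p2
  p1 = a.0 + c.0 has moves --a--▸ p2, --c--▸ p2
  p2 = 0 has moves ∅
Reachable graph of Q (3 states):
  q0 = b.(a.0 + c.0) has moves --b--▸ q1
  q1 = a.0 + c.0 has moves --a--▸ q2, --c--▸ q2
  q2 = 0 has moves ∅
Coarsest stable partition (strong bisimilarity classes):
  B0 = {p0}
  B1 = {p1, q1}
  B2 = {p2, q2}
  B3 = {q0}
p0 ∈ B0, q0 ∈ B3 → different blocks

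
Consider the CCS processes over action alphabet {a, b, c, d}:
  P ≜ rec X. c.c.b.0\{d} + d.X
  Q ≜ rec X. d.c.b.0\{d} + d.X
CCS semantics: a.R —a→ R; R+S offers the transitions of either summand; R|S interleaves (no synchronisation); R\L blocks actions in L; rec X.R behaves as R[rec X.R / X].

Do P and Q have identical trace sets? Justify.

LTS(P): 4 reachable states
  s0 = rec X. c.c.b.0\{d} + d.X :: ··c··> s1, ··d··> s0
  s1 = c.b.0\{d} :: ··c··> s2
  s2 = b.0\{d} :: ··b··> s3
  s3 = 0\{d} :: stopped
LTS(Q): 4 reachable states
  t0 = rec X. d.c.b.0\{d} + d.X :: ··d··> t0, ··d··> t1
  t1 = c.b.0\{d} :: ··c··> t2
  t2 = b.0\{d} :: ··b··> t3
  t3 = 0\{d} :: stopped
Executing c from P (initial set {s0}):
  after c @ step 1: {s1}
  P completes σ.
Executing c from Q (initial set {t0}):
  after c @ step 1: no successor for Q

NO — witness ⟨c⟩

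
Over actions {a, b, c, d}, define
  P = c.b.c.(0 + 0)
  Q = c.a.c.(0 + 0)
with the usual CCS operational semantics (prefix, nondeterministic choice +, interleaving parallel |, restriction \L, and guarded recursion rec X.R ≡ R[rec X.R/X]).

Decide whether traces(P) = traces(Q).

Reachable graph of P (4 states):
  u0 = c.b.c.(0 + 0) has moves --c--▸ u1
  u1 = b.c.(0 + 0) has moves --b--▸ u2
  u2 = c.(0 + 0) has moves --c--▸ u3
  u3 = 0 + 0 has moves (no moves)
Reachable graph of Q (4 states):
  v0 = c.a.c.(0 + 0) has moves --c--▸ v1
  v1 = a.c.(0 + 0) has moves --a--▸ v2
  v2 = c.(0 + 0) has moves --c--▸ v3
  v3 = 0 + 0 has moves (no moves)
Run σ = ⟨cb⟩ on P: start {u0}
  [1] c ⇒ {u1}
  [2] b ⇒ {u2}
  ✓ P
Run σ = ⟨cb⟩ on Q: start {v0}
  [1] c ⇒ {v1}
  [2] b ⇒ no successor for Q

trace-distinct — witness ⟨cb⟩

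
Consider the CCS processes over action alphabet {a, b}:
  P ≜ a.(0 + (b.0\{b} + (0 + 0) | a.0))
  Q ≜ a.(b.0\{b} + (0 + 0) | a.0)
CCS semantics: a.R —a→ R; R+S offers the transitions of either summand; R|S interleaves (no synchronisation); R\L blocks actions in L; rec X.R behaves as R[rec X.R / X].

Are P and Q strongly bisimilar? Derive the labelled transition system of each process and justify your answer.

LTS(P): 4 reachable states
  s0 = a.(0 + (b.0\{b} + (0 + 0) | a.0)) → --a--▸ s1
  s1 = 0 + (b.0\{b} + (0 + 0) | a.0) → --a--▸ s2, --b--▸ s3
  s2 = (0 + 0) | 0 → ∅
  s3 = 0\{b} → ∅
LTS(Q): 4 reachable states
  t0 = a.(b.0\{b} + (0 + 0) | a.0) → --a--▸ t1
  t1 = b.0\{b} + (0 + 0) | a.0 → --a--▸ t2, --b--▸ t3
  t2 = (0 + 0) | 0 → ∅
  t3 = 0\{b} → ∅
Partition-refinement fixed point:
  B0 = {s0, t0}
  B1 = {s1, t1}
  B2 = {s2, s3, t2, t3}
s0 ∈ B0, t0 ∈ B0 → same block

P ~ Q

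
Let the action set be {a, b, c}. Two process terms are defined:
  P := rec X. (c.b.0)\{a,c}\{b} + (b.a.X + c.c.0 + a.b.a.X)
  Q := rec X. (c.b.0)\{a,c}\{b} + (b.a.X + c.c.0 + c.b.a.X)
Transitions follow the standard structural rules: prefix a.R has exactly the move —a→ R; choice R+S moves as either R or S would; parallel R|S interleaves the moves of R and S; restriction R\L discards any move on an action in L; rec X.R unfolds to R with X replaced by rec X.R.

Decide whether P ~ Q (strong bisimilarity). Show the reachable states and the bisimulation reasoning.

P's transition system — 5 states:
  p0 = rec X. (c.b.0)\{a,c}\{b} + (b.a.X + c.c.0 + a.b.a.X) has moves —a→ p1, —b→ p2, —c→ p3
  p1 = b.a.(rec X. (c.b.0)\{a,c}\{b} + (b.a.X + c.c.0 + a.b.a.X)) has moves —b→ p2
  p2 = a.(rec X. (c.b.0)\{a,c}\{b} + (b.a.X + c.c.0 + a.b.a.X)) has moves —a→ p0
  p3 = c.0 has moves —c→ p4
  p4 = 0 has moves ∅
Q's transition system — 5 states:
  q0 = rec X. (c.b.0)\{a,c}\{b} + (b.a.X + c.c.0 + c.b.a.X) has moves —b→ q1, —c→ q2, —c→ q3
  q1 = a.(rec X. (c.b.0)\{a,c}\{b} + (b.a.X + c.c.0 + c.b.a.X)) has moves —a→ q0
  q2 = b.a.(rec X. (c.b.0)\{a,c}\{b} + (b.a.X + c.c.0 + c.b.a.X)) has moves —b→ q1
  q3 = c.0 has moves —c→ q4
  q4 = 0 has moves ∅
Bisimilarity quotient blocks:
  B0 = {p0}
  B1 = {p2}
  B2 = {p3, q3}
  B3 = {p4, q4}
  B4 = {p1}
  B5 = {q0}
  B6 = {q2}
  B7 = {q1}
p0 ∈ B0, q0 ∈ B5 → different blocks

P ≁ Q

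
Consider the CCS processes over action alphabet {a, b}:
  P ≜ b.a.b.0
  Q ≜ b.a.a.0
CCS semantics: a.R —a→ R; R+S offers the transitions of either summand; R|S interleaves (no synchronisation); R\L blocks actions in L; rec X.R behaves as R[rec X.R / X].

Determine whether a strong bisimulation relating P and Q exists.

LTS(P): 4 reachable states
  u0 = b.a.b.0 | ··b··> u1
  u1 = a.b.0 | ··a··> u2
  u2 = b.0 | ··b··> u3
  u3 = 0 | stopped
LTS(Q): 4 reachable states
  v0 = b.a.a.0 | ··b··> v1
  v1 = a.a.0 | ··a··> v2
  v2 = a.0 | ··a··> v3
  v3 = 0 | stopped
Bisimilarity quotient blocks:
  B0 = {u0}
  B1 = {u1}
  B2 = {u2}
  B3 = {u3, v3}
  B4 = {v0}
  B5 = {v1}
  B6 = {v2}
u0 ∈ B0, v0 ∈ B4 → different blocks

P ≁ Q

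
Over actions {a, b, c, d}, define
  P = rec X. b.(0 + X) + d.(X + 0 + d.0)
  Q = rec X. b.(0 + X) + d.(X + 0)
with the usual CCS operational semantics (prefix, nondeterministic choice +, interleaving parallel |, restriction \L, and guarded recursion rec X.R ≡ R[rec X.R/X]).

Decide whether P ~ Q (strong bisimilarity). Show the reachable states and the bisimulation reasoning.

not bisimilar

P's transition system — 4 states:
  m0 = rec X. b.(0 + X) + d.(X + 0 + d.0) ⊢ =b=> m1, =d=> m2
  m1 = 0 + (rec X. b.(0 + X) + d.(X + 0 + d.0)) ⊢ =b=> m1, =d=> m2
  m2 = (rec X. b.(0 + X) + d.(X + 0 + d.0)) + 0 + d.0 ⊢ =b=> m1, =d=> m2, =d=> m3
  m3 = 0 ⊢ stopped
Q's transition system — 3 states:
  n0 = rec X. b.(0 + X) + d.(X + 0) ⊢ =b=> n1, =d=> n2
  n1 = 0 + (rec X. b.(0 + X) + d.(X + 0)) ⊢ =b=> n1, =d=> n2
  n2 = (rec X. b.(0 + X) + d.(X + 0)) + 0 ⊢ =b=> n1, =d=> n2
Bisimilarity quotient blocks:
  B0 = {m0, m1}
  B1 = {m2}
  B2 = {m3}
  B3 = {n0, n1, n2}
m0 ∈ B0, n0 ∈ B3 → different blocks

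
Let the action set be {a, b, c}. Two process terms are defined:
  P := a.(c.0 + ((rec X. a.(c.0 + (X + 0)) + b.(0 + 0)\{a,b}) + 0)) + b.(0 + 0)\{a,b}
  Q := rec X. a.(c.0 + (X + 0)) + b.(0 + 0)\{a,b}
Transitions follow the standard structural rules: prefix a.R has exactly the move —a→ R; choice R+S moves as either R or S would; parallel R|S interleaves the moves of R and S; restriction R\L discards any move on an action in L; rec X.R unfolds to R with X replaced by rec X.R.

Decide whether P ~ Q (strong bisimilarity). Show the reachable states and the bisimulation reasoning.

P ~ Q

Reachable graph of P (4 states):
  u0 = a.(c.0 + ((rec X. a.(c.0 + (X + 0)) + b.(0 + 0)\{a,b}) + 0)) + b.(0 + 0)\{a,b} | --a--▸ u1, --b--▸ u2
  u1 = c.0 + ((rec X. a.(c.0 + (X + 0)) + b.(0 + 0)\{a,b}) + 0) | --a--▸ u1, --b--▸ u2, --c--▸ u3
  u2 = (0 + 0)\{a,b} | (no moves)
  u3 = 0 | (no moves)
Reachable graph of Q (4 states):
  v0 = rec X. a.(c.0 + (X + 0)) + b.(0 + 0)\{a,b} | --a--▸ v1, --b--▸ v2
  v1 = c.0 + ((rec X. a.(c.0 + (X + 0)) + b.(0 + 0)\{a,b}) + 0) | --a--▸ v1, --b--▸ v2, --c--▸ v3
  v2 = (0 + 0)\{a,b} | (no moves)
  v3 = 0 | (no moves)
Coarsest stable partition (strong bisimilarity classes):
  B0 = {u0, v0}
  B1 = {u2, u3, v2, v3}
  B2 = {u1, v1}
u0 ∈ B0, v0 ∈ B0 → same block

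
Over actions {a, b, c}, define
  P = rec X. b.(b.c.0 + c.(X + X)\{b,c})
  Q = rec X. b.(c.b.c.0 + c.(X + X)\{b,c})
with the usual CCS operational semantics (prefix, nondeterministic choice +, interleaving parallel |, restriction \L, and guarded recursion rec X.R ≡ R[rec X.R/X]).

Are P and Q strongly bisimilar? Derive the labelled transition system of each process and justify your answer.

P's transition system — 5 states:
  u0 = rec X. b.(b.c.0 + c.(X + X)\{b,c}) → —b→ u1
  u1 = b.c.0 + c.((rec X. b.(b.c.0 + c.(X + X)\{b,c})) + (rec X. b.(b.c.0 + c.(X + X)\{b,c})))\{b,c} → —b→ u2, —c→ u3
  u2 = c.0 → —c→ u4
  u3 = ((rec X. b.(b.c.0 + c.(X + X)\{b,c})) + (rec X. b.(b.c.0 + c.(X + X)\{b,c})))\{b,c} → deadlocked
  u4 = 0 → deadlocked
Q's transition system — 6 states:
  v0 = rec X. b.(c.b.c.0 + c.(X + X)\{b,c}) → —b→ v1
  v1 = c.b.c.0 + c.((rec X. b.(c.b.c.0 + c.(X + X)\{b,c})) + (rec X. b.(c.b.c.0 + c.(X + X)\{b,c})))\{b,c} → —c→ v2, —c→ v3
  v2 = ((rec X. b.(c.b.c.0 + c.(X + X)\{b,c})) + (rec X. b.(c.b.c.0 + c.(X + X)\{b,c})))\{b,c} → deadlocked
  v3 = b.c.0 → —b→ v4
  v4 = c.0 → —c→ v5
  v5 = 0 → deadlocked
Partition-refinement fixed point:
  B0 = {u0}
  B1 = {u1}
  B2 = {u3, u4, v2, v5}
  B3 = {u2, v4}
  B4 = {v0}
  B5 = {v1}
  B6 = {v3}
u0 ∈ B0, v0 ∈ B4 → different blocks

not bisimilar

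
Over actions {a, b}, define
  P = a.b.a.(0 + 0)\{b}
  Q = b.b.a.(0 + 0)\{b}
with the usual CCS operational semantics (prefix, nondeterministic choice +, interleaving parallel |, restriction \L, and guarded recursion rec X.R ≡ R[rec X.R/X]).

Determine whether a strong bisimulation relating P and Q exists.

P's transition system — 4 states:
  m0 = a.b.a.(0 + 0)\{b} ⊢ ··a··> m1
  m1 = b.a.(0 + 0)\{b} ⊢ ··b··> m2
  m2 = a.(0 + 0)\{b} ⊢ ··a··> m3
  m3 = (0 + 0)\{b} ⊢ (no moves)
Q's transition system — 4 states:
  n0 = b.b.a.(0 + 0)\{b} ⊢ ··b··> n1
  n1 = b.a.(0 + 0)\{b} ⊢ ··b··> n2
  n2 = a.(0 + 0)\{b} ⊢ ··a··> n3
  n3 = (0 + 0)\{b} ⊢ (no moves)
Partition-refinement fixed point:
  B0 = {m0}
  B1 = {m1, n1}
  B2 = {m2, n2}
  B3 = {m3, n3}
  B4 = {n0}
m0 ∈ B0, n0 ∈ B4 → different blocks

not bisimilar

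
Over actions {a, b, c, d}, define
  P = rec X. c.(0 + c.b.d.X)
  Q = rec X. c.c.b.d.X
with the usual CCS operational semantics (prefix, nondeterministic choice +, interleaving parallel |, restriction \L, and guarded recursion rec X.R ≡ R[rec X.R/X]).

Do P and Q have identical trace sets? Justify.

trace-equivalent

LTS(P): 4 reachable states
  m0 = rec X. c.(0 + c.b.d.X) :: —c→ m1
  m1 = 0 + c.b.d.(rec X. c.(0 + c.b.d.X)) :: —c→ m2
  m2 = b.d.(rec X. c.(0 + c.b.d.X)) :: —b→ m3
  m3 = d.(rec X. c.(0 + c.b.d.X)) :: —d→ m0
LTS(Q): 4 reachable states
  n0 = rec X. c.c.b.d.X :: —c→ n1
  n1 = c.b.d.(rec X. c.c.b.d.X) :: —c→ n2
  n2 = b.d.(rec X. c.c.b.d.X) :: —b→ n3
  n3 = d.(rec X. c.c.b.d.X) :: —d→ n0
Partition-refinement fixed point:
  B0 = {m0, n0}
  B1 = {m1, n1}
  B2 = {m2, n2}
  B3 = {m3, n3}
m0 ∈ B0, n0 ∈ B0 → same block
Bisimilar ⇒ trace-equivalent.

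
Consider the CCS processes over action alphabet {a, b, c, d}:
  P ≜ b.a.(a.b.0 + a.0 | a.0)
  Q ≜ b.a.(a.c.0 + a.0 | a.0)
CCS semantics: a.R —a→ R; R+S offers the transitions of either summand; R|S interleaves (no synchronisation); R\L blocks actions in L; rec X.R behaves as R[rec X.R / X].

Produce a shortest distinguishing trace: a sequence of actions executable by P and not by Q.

baab

P's transition system — 8 states:
  p0 = b.a.(a.b.0 + a.0 | a.0) has moves —b→ p1
  p1 = a.(a.b.0 + a.0 | a.0) has moves —a→ p2
  p2 = a.b.0 + a.0 | a.0 has moves —a→ p3, —a→ p4, —a→ p5
  p3 = 0 | a.0 has moves —a→ p6
  p4 = a.0 | 0 has moves —a→ p6
  p5 = b.0 has moves —b→ p7
  p6 = 0 | 0 has moves deadlocked
  p7 = 0 has moves deadlocked
Q's transition system — 8 states:
  q0 = b.a.(a.c.0 + a.0 | a.0) has moves —b→ q1
  q1 = a.(a.c.0 + a.0 | a.0) has moves —a→ q2
  q2 = a.c.0 + a.0 | a.0 has moves —a→ q3, —a→ q4, —a→ q5
  q3 = 0 | a.0 has moves —a→ q6
  q4 = a.0 | 0 has moves —a→ q6
  q5 = c.0 has moves —c→ q7
  q6 = 0 | 0 has moves deadlocked
  q7 = 0 has moves deadlocked
Executing baab from P (initial set {p0}):
  step 1 (b): {p1}
  step 2 (a): {p2}
  step 3 (a): {p3, p4, p5}
  step 4 (b): {p7}
  ✓ P
Executing baab from Q (initial set {q0}):
  step 1 (b): {q1}
  step 2 (a): {q2}
  step 3 (a): {q3, q4, q5}
  step 4 (b): no successor for Q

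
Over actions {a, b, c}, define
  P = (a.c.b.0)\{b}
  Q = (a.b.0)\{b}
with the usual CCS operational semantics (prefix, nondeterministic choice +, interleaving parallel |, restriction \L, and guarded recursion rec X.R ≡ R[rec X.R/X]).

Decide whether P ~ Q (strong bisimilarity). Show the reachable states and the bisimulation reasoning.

P ≁ Q

P's transition system — 3 states:
  p0 = (a.c.b.0)\{b} → --a--▸ p1
  p1 = (c.b.0)\{b} → --c--▸ p2
  p2 = (b.0)\{b} → ∅
Q's transition system — 2 states:
  q0 = (a.b.0)\{b} → --a--▸ q1
  q1 = (b.0)\{b} → ∅
Coarsest stable partition (strong bisimilarity classes):
  B0 = {p0}
  B1 = {p1}
  B2 = {p2, q1}
  B3 = {q0}
p0 ∈ B0, q0 ∈ B3 → different blocks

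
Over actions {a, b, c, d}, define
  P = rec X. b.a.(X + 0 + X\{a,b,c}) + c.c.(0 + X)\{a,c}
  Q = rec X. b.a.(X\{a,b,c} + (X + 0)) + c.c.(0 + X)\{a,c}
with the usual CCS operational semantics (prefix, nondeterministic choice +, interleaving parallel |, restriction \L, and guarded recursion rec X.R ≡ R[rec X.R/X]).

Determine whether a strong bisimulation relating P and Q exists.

P's transition system — 6 states:
  p0 = rec X. b.a.(X + 0 + X\{a,b,c}) + c.c.(0 + X)\{a,c} :: =b=> p1, =c=> p2
  p1 = a.((rec X. b.a.(X + 0 + X\{a,b,c}) + c.c.(0 + X)\{a,c}) + 0 + (rec X. b.a.(X + 0 + X\{a,b,c}) + c.c.(0 + X)\{a,c})\{a,b,c}) :: =a=> p3
  p2 = c.(0 + (rec X. b.a.(X + 0 + X\{a,b,c}) + c.c.(0 + X)\{a,c}))\{a,c} :: =c=> p4
  p3 = (rec X. b.a.(X + 0 + X\{a,b,c}) + c.c.(0 + X)\{a,c}) + 0 + (rec X. b.a.(X + 0 + X\{a,b,c}) + c.c.(0 + X)\{a,c})\{a,b,c} :: =b=> p1, =c=> p2
  p4 = (0 + (rec X. b.a.(X + 0 + X\{a,b,c}) + c.c.(0 + X)\{a,c}))\{a,c} :: =b=> p5
  p5 = (a.((rec X. b.a.(X + 0 + X\{a,b,c}) + c.c.(0 + X)\{a,c}) + 0 + (rec X. b.a.(X + 0 + X\{a,b,c}) + c.c.(0 + X)\{a,c})\{a,b,c}))\{a,c} :: ∅
Q's transition system — 6 states:
  q0 = rec X. b.a.(X\{a,b,c} + (X + 0)) + c.c.(0 + X)\{a,c} :: =b=> q1, =c=> q2
  q1 = a.((rec X. b.a.(X\{a,b,c} + (X + 0)) + c.c.(0 + X)\{a,c})\{a,b,c} + ((rec X. b.a.(X\{a,b,c} + (X + 0)) + c.c.(0 + X)\{a,c}) + 0)) :: =a=> q3
  q2 = c.(0 + (rec X. b.a.(X\{a,b,c} + (X + 0)) + c.c.(0 + X)\{a,c}))\{a,c} :: =c=> q4
  q3 = (rec X. b.a.(X\{a,b,c} + (X + 0)) + c.c.(0 + X)\{a,c})\{a,b,c} + ((rec X. b.a.(X\{a,b,c} + (X + 0)) + c.c.(0 + X)\{a,c}) + 0) :: =b=> q1, =c=> q2
  q4 = (0 + (rec X. b.a.(X\{a,b,c} + (X + 0)) + c.c.(0 + X)\{a,c}))\{a,c} :: =b=> q5
  q5 = (a.((rec X. b.a.(X\{a,b,c} + (X + 0)) + c.c.(0 + X)\{a,c})\{a,b,c} + ((rec X. b.a.(X\{a,b,c} + (X + 0)) + c.c.(0 + X)\{a,c}) + 0)))\{a,c} :: ∅
Partition-refinement fixed point:
  B0 = {p0, p3, q0, q3}
  B1 = {p1, q1}
  B2 = {p2, q2}
  B3 = {p4, q4}
  B4 = {p5, q5}
p0 ∈ B0, q0 ∈ B0 → same block

bisimilar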